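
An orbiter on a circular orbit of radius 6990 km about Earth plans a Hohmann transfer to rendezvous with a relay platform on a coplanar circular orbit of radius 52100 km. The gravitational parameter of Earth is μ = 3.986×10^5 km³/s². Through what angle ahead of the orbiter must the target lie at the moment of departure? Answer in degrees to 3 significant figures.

Transfer-ellipse semi-major axis a_t = (r₁ + r₂)/2 = (6990 + 52100)/2 = 29545 km.
Transfer time t = π√(a_t³/μ) = 25270 s.
The target's mean motion on its circular orbit is ω₂ = √(μ/r₂³) = 5.309×10^-5 rad/s.
Angle swept by the target during transfer: ω₂·t = 1.3416 rad = 76.87°.
The orbiter traverses 180° on the transfer ellipse, so the target must lead by 180° − 76.87° = 103°.

φ = 103°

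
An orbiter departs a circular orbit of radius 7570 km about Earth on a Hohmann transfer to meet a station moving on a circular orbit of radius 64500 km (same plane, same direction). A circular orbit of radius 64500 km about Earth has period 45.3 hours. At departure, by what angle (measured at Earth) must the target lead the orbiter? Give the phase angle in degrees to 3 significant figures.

φ = 105°

From Kepler's third law T² = 4π²r³/μ at r = 64500 km, T = 45.3 hours = 45.3 × 3600 s = 1.6308×10^5 s: μ = 4π²r³/T² = 3.98325×10^5 km³/s².
Semi-major axis of the transfer orbit: a_t = (7570 + 64500)/2 = 36035 km.
Transfer time t = π√(a_t³/μ) = 34050 s.
The target's mean motion on its circular orbit is ω₂ = √(μ/r₂³) = 3.853×10^-5 rad/s.
Angle swept by the target during transfer: ω₂·t = 1.312 rad = 75.17°.
The orbiter traverses 180° on the transfer ellipse, so the target must lead by 180° − 75.17° = 105°.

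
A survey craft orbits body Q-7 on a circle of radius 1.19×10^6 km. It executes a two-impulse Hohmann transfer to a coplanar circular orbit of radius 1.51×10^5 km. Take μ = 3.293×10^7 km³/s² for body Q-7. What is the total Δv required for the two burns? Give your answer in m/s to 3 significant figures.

Δv = 7670 m/s

Transfer-ellipse semi-major axis a_t = (r₁ + r₂)/2 = (1.190×10^6 + 1.510×10^5)/2 = 6.705×10^5 km.
At r₁ the circular-orbit speed is v₁ = √(μ/r₁) = 5.260 km/s.
Transfer-orbit speed at r₁ (vis-viva equation): v_a = √[μ(2/r₁ − 1/a_t)] = 2.496 km/s.
First burn Δv₁ = |v_a − v₁| = 2.764 km/s.
Circular speed at r₂: v₂ = √(μ/r₂) = 14.7675 km/s.
Transfer-orbit speed at r₂: v_p = √[μ(2/r₂ − 1/a_t)] = 19.6735 km/s.
Second burn Δv₂ = |v₂ − v_p| = 4.906 km/s.
Δv = Δv₁ + Δv₂ = 2.764 + 4.906 = 7.670 km/s.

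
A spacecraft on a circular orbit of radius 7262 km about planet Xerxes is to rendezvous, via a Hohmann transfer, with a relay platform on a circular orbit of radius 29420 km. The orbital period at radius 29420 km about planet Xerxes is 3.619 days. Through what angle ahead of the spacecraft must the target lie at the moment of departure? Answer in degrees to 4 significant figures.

From Kepler's third law T² = 4π²r³/μ at r = 29420 km, T = 3.619 days = 3.619 × 86400 s = 3.126816×10^5 s: μ = 4π²r³/T² = 10282.1 km³/s².
Semi-major axis of the transfer orbit: a_t = (7262 + 29420)/2 = 18341 km.
Transfer time t = π√(a_t³/μ) = 76956 s.
The target's mean motion on its circular orbit is ω₂ = √(μ/r₂³) = 2.0095×10^-5 rad/s.
Angle swept by the target during transfer: ω₂·t = 1.5464 rad = 88.60°.
Arrival is 180° from departure on the ellipse, so φ = 180° − 88.60° = 91.40°.

φ = 91.40°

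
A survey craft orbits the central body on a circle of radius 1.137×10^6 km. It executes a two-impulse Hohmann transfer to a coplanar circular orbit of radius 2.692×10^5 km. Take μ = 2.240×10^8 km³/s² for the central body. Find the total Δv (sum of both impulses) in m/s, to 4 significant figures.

Semi-major axis of the transfer orbit: a_t = (1.137×10^6 + 2.692×10^5)/2 = 7.031×10^5 km.
At r₁ the circular-orbit speed is v₁ = √(μ/r₁) = 14.036 km/s.
Transfer-orbit speed at r₁ (vis-viva equation): v_a = √[μ(2/r₁ − 1/a_t)] = 8.6851 km/s.
First burn Δv₁ = |v_a − v₁| = 5.351 km/s.
At r₂, v₂ = √(μ/r₂) = 28.846 km/s.
Transfer-orbit speed at r₂: v_p = √[μ(2/r₂ − 1/a_t)] = 36.682 km/s.
Second burn Δv₂ = |v₂ − v_p| = 7.836 km/s.
Δv = Δv₁ + Δv₂ = 5.351 + 7.836 = 13.19 km/s.

Δv = 13190 m/s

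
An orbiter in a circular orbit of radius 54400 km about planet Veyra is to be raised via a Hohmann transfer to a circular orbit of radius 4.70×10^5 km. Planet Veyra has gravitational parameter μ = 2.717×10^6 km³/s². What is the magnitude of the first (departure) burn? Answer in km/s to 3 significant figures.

The Hohmann ellipse has a_t = (r₁ + r₂)/2 = 2.622×10^5 km.
Circular speed at r = 54400 km: v_c = √(μ/r) = 7.067 km/s.
Vis-viva on the transfer ellipse at r = 54400 km gives v_t = √[μ(2/r − 1/a_t)] = 9.462 km/s.
Δv₁ = |v_t − v_c| = |9.462 − 7.067| = 2.395 km/s.

Δv₁ = 2.39 km/s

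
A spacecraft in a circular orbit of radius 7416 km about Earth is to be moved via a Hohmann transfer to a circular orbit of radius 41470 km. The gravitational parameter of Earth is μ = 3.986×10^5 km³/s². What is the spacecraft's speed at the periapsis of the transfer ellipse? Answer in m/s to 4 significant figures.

Transfer-ellipse semi-major axis a_t = (r₁ + r₂)/2 = (7416 + 41470)/2 = 24443 km.
The periapsis of the transfer ellipse is at r = 7416 km.
Applying v² = μ(2/r − 1/a_t): v = 9.549 km/s.

v = 9549 m/s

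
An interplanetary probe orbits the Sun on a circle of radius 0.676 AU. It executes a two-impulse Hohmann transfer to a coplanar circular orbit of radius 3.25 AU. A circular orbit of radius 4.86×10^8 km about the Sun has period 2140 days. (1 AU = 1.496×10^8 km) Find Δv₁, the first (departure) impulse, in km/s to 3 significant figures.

From Kepler's third law T² = 4π²r³/μ at r = 4.86×10^8 km, T = 2140 days = 2140 × 86400 s = 1.84896×10^8 s: μ = 4π²r³/T² = 1.32560×10^11 km³/s².
In km: r₁ = 0.676 × 1.496×10^8 = 1.011296×10^8 km; r₂ = 3.25 × 1.496×10^8 = 4.862×10^8 km.
Transfer-ellipse semi-major axis a_t = (r₁ + r₂)/2 = (1.011296×10^8 + 4.862×10^8)/2 = 2.936648×10^8 km.
On the circular orbit at r = 1.011296×10^8 km, v_c = √(μ/r) = 36.205 km/s.
Vis-viva on the transfer ellipse at r = 1.011296×10^8 km gives v_t = √[μ(2/r − 1/a_t)] = 46.585 km/s.
Δv₁ = |v_t − v_c| = |46.585 − 36.205| = 10.38 km/s.

Δv₁ = 10.4 km/s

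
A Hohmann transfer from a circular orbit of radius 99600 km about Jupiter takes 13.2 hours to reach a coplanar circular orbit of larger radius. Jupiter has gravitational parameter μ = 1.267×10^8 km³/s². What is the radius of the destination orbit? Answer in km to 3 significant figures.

r₂ = 5.15×10^5 km

Transfer time t = 13.2 hours = 47520 s, and t = π√(a_t³/μ).
So a_t = (μ t²/π²)^(1/3) = (1.267×10^8 × (47520)² / π²)^(1/3) = 3.0719×10^5 km.
Since a_t = (r₁ + r₂)/2, r₂ = 2a_t − r₁ = 2×3.0719×10^5 − 99600 = 5.1478×10^5 km.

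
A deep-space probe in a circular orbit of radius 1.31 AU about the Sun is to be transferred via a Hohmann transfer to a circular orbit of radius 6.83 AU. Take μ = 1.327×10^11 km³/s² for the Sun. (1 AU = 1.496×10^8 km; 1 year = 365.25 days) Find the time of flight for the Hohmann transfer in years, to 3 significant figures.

In km: r₁ = 1.31 × 1.496×10^8 = 1.95976×10^8 km; r₂ = 6.83 × 1.496×10^8 = 1.021768×10^9 km.
The Hohmann ellipse has a_t = (r₁ + r₂)/2 = 6.08872×10^8 km.
Transfer time t = π√(a_t³/μ) = π√((6.08872×10^8)³ / 1.327×10^11) = 1.296×10^8 s.
Converting: 1.296×10^8 s ÷ 3.15576×10^7 s/year (365.25 × 86400) = 4.11 years.

t = 4.11 years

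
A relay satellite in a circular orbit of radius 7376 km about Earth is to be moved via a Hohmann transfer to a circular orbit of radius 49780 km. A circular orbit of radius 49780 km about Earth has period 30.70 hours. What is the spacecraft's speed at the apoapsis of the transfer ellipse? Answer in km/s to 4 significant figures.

From Kepler's third law T² = 4π²r³/μ at r = 49780 km, T = 30.70 hours = 30.70 × 3600 s = 1.1052×10^5 s: μ = 4π²r³/T² = 3.98697×10^5 km³/s².
The Hohmann ellipse has a_t = (r₁ + r₂)/2 = 28578 km.
The apoapsis of the transfer ellipse is at r = 49780 km.
Vis-viva: v = √[μ(2/r − 1/a_t)] = √[3.98697×10^5 × (2/49780 − 1/28578)] = 1.438 km/s.

v = 1.438 km/s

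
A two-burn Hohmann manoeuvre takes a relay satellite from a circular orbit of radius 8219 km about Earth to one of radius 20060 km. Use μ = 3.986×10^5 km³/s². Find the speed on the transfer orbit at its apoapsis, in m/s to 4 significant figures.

v = 3399 m/s

Semi-major axis of the transfer orbit: a_t = (8219 + 20060)/2 = 14139.5 km.
At apoapsis, r = 20060 km.
Vis-viva: v = √[μ(2/r − 1/a_t)] = √[3.986×10^5 × (2/20060 − 1/14139.5)] = 3.399 km/s.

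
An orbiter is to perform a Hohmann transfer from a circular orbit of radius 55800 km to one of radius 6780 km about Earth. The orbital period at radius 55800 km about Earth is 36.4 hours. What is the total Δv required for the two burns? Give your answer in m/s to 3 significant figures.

Δv = 4000 m/s

From Kepler's third law T² = 4π²r³/μ at r = 55800 km, T = 36.4 hours = 36.4 × 3600 s = 1.3104×10^5 s: μ = 4π²r³/T² = 3.99443×10^5 km³/s².
Semi-major axis of the transfer orbit: a_t = (55800 + 6780)/2 = 31290 km.
At r₁ the circular-orbit speed is v₁ = √(μ/r₁) = 2.6755 km/s.
On the transfer ellipse at r₁, vis-viva gives v_a = √[μ(2/r₁ − 1/a_t)] = 1.2454 km/s.
First burn Δv₁ = |v_a − v₁| = 1.4301 km/s.
At r₂, v₂ = √(μ/r₂) = 7.67560 km/s.
Transfer-orbit speed at r₂: v_p = √[μ(2/r₂ − 1/a_t)] = 10.2501 km/s.
Second burn Δv₂ = |v₂ − v_p| = 2.5745 km/s.
Δv = Δv₁ + Δv₂ = 1.4301 + 2.5745 = 4.005 km/s.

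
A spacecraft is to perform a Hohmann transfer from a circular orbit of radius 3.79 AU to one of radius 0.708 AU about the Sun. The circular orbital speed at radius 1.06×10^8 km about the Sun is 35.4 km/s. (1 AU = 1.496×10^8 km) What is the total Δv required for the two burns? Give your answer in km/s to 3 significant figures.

From the circular-orbit relation v² = μ/r at r = 1.06×10^8 km: μ = v²r = (35.4)² × 1.06×10^8 = 1.32835×10^11 km³/s².
In km: r₁ = 3.79 × 1.496×10^8 = 5.66984×10^8 km; r₂ = 0.708 × 1.496×10^8 = 1.059168×10^8 km.
Transfer-ellipse semi-major axis a_t = (r₁ + r₂)/2 = (5.66984×10^8 + 1.059168×10^8)/2 = 3.364504×10^8 km.
Circular speed at r₁: v₁ = √(μ/r₁) = √(1.32835×10^11/5.66984×10^8) = 15.306 km/s.
On the transfer ellipse at r₁, vis-viva equation gives v_a = √[μ(2/r₁ − 1/a_t)] = 8.5880 km/s.
First burn Δv₁ = |v_a − v₁| = 6.718 km/s.
Circular speed at r₂: v₂ = √(μ/r₂) = 35.41 km/s.
Transfer-orbit speed at r₂: v_p = √[μ(2/r₂ − 1/a_t)] = 45.97 km/s.
Second burn Δv₂ = |v₂ − v_p| = 10.56 km/s.
Δv = Δv₁ + Δv₂ = 6.718 + 10.56 = 17.28 km/s.

Δv = 17.3 km/s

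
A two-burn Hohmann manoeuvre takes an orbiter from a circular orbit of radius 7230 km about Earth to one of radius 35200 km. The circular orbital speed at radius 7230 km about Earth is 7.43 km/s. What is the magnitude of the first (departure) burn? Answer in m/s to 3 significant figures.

Δv₁ = 2140 m/s

From the circular-orbit relation v² = μ/r at r = 7230 km: μ = v²r = (7.43)² × 7230 = 3.99131×10^5 km³/s².
Transfer-ellipse semi-major axis a_t = (r₁ + r₂)/2 = (7230 + 35200)/2 = 21215 km.
On the circular orbit at r = 7230 km, v_c = √(μ/r) = 7.430 km/s.
Vis-viva on the transfer ellipse at r = 7230 km gives v_t = √[μ(2/r − 1/a_t)] = 9.571 km/s.
Δv₁ = |v_t − v_c| = |9.571 − 7.430| = 2.141 km/s.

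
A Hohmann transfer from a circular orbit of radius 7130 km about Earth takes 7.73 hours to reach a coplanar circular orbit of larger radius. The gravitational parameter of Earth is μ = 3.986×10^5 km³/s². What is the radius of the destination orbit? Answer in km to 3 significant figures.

r₂ = 55900 km

Transfer time t = 7.73 hours = 27828 s, and t = π√(a_t³/μ).
So a_t = (μ t²/π²)^(1/3) = (3.986×10^5 × (27828)² / π²)^(1/3) = 31507 km.
Since a_t = (r₁ + r₂)/2, r₂ = 2a_t − r₁ = 2×31507 − 7130 = 55884 km.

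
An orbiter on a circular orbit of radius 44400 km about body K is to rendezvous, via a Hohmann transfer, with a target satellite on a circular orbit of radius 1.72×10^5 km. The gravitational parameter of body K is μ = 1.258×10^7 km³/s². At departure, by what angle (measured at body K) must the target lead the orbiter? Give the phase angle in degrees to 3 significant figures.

The Hohmann ellipse has a_t = (r₁ + r₂)/2 = 1.082×10^5 km.
Transfer time t = π√(a_t³/μ) = 31525 s.
The target's mean motion on its circular orbit is ω₂ = √(μ/r₂³) = 4.9722×10^-5 rad/s.
Angle swept by the target during transfer: ω₂·t = 1.5675 rad = 89.81°.
The orbiter traverses 180° on the transfer ellipse, so the target must lead by 180° − 89.81° = 90.2°.

φ = 90.2°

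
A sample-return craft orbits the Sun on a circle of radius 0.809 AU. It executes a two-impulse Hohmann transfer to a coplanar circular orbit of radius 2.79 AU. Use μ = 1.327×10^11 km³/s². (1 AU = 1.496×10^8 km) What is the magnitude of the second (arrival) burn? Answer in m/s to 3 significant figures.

Δv₂ = 5880 m/s

In km: r₁ = 0.809 × 1.496×10^8 = 1.210264×10^8 km; r₂ = 2.79 × 1.496×10^8 = 4.17384×10^8 km.
Semi-major axis of the transfer orbit: a_t = (1.210264×10^8 + 4.17384×10^8)/2 = 2.692052×10^8 km.
On the circular orbit at r = 4.17384×10^8 km, v_c = √(μ/r) = 17.8307 km/s.
Vis-viva on the transfer ellipse at r = 4.17384×10^8 km gives v_t = √[μ(2/r − 1/a_t)] = 11.9554 km/s.
Δv₂ = |v_t − v_c| = |11.9554 − 17.8307| = 5.875 km/s.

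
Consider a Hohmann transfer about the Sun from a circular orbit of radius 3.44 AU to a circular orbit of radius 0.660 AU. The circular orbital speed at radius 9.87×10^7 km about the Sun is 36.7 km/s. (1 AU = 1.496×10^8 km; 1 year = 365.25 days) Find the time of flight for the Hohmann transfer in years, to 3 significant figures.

From the circular-orbit relation v² = μ/r at r = 9.87×10^7 km: μ = v²r = (36.7)² × 9.87×10^7 = 1.32938×10^11 km³/s².
In km: r₁ = 3.44 × 1.496×10^8 = 5.14624×10^8 km; r₂ = 0.660 × 1.496×10^8 = 9.8736×10^7 km.
Semi-major axis of the transfer orbit: a_t = (5.14624×10^8 + 9.8736×10^7)/2 = 3.0668×10^8 km.
Half the transfer-orbit period gives t = π√(a_t³/μ) = 4.628×10^7 s.
Converting: 4.628×10^7 s ÷ 3.15576×10^7 s/year (365.25 × 86400) = 1.47 years.

t = 1.47 years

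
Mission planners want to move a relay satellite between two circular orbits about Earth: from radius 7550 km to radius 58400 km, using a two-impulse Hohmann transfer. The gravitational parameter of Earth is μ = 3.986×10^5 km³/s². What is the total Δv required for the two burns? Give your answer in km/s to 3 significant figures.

Δv = 3.77 km/s

Transfer-ellipse semi-major axis a_t = (r₁ + r₂)/2 = (7550 + 58400)/2 = 32975 km.
Circular speed at r₁: v₁ = √(μ/r₁) = √(3.986×10^5/7550) = 7.266 km/s.
On the transfer ellipse at r₁, vis-viva gives v_p = √[μ(2/r₁ − 1/a_t)] = 9.670 km/s.
First burn Δv₁ = |v_p − v₁| = 2.404 km/s.
Circular speed at r₂: v₂ = √(μ/r₂) = 2.6125 km/s.
Transfer-orbit speed at r₂: v_a = √[μ(2/r₂ − 1/a_t)] = 1.2501 km/s.
Second burn Δv₂ = |v₂ − v_a| = 1.362 km/s.
Total Δv = Δv₁ + Δv₂ = 3.766 km/s.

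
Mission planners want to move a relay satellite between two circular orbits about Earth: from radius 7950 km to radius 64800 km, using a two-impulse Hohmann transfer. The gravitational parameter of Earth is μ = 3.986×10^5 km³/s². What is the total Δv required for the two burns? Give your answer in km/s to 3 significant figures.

The Hohmann ellipse has a_t = (r₁ + r₂)/2 = 36375 km.
At r₁ the circular-orbit speed is v₁ = √(μ/r₁) = 7.081 km/s.
On the transfer ellipse at r₁, vis-viva equation gives v_p = √[μ(2/r₁ − 1/a_t)] = 9.451 km/s.
First burn Δv₁ = |v_p − v₁| = 2.370 km/s.
At r₂, v₂ = √(μ/r₂) = 2.480 km/s.
Transfer-orbit speed at r₂: v_a = √[μ(2/r₂ − 1/a_t)] = 1.159 km/s.
Second burn Δv₂ = |v₂ − v_a| = 1.321 km/s.
Δv = Δv₁ + Δv₂ = 2.370 + 1.321 = 3.691 km/s.

Δv = 3.69 km/s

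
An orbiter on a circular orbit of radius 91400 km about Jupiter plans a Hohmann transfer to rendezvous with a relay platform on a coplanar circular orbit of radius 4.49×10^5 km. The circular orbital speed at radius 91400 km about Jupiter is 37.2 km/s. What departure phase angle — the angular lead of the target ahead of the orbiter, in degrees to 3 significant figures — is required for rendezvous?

φ = 96.0°

From the circular-orbit relation v² = μ/r at r = 91400 km: μ = v²r = (37.2)² × 91400 = 1.26483×10^8 km³/s².
Transfer-ellipse semi-major axis a_t = (r₁ + r₂)/2 = (91400 + 4.490×10^5)/2 = 2.702×10^5 km.
The half-period of the transfer ellipse is t = π√(a_t³/μ) = 39234 s.
Target angular speed ω₂ = √(μ/r₂³) = 3.7381×10^-5 rad/s.
Angle swept by the target during transfer: ω₂·t = 1.4666 rad = 84.03°.
The orbiter traverses 180° on the transfer ellipse, so the target must lead by 180° − 84.03° = 96.0°.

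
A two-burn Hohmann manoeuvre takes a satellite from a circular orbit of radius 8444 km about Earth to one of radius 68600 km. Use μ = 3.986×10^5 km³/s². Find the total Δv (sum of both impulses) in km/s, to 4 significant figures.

Δv = 3.580 km/s

Semi-major axis of the transfer orbit: a_t = (8444 + 68600)/2 = 38522 km.
Circular speed at r₁: v₁ = √(μ/r₁) = √(3.986×10^5/8444) = 6.871 km/s.
Transfer-orbit speed at r₁ (vis-viva): v_p = √[μ(2/r₁ − 1/a_t)] = 9.169 km/s.
First burn Δv₁ = |v_p − v₁| = 2.298 km/s.
Circular speed at r₂: v₂ = √(μ/r₂) = 2.4105 km/s.
Transfer-orbit speed at r₂: v_a = √[μ(2/r₂ − 1/a_t)] = 1.1286 km/s.
Second burn Δv₂ = |v₂ − v_a| = 1.282 km/s.
Δv = Δv₁ + Δv₂ = 2.298 + 1.282 = 3.580 km/s.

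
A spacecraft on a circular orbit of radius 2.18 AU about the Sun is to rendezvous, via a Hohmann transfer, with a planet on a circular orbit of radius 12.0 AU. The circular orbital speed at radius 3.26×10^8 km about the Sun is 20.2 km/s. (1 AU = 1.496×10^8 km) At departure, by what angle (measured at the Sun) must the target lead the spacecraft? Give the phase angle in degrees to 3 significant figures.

φ = 98.3°

From the circular-orbit relation v² = μ/r at r = 3.26×10^8 km: μ = v²r = (20.2)² × 3.26×10^8 = 1.33021×10^11 km³/s².
In km: r₁ = 2.18 × 1.496×10^8 = 3.26128×10^8 km; r₂ = 12.0 × 1.496×10^8 = 1.7952×10^9 km.
The Hohmann ellipse has a_t = (r₁ + r₂)/2 = 1.060664×10^9 km.
The half-period of the transfer ellipse is t = π√(a_t³/μ) = 2.9755×10^8 s.
The target's mean motion on its circular orbit is ω₂ = √(μ/r₂³) = 4.7950×10^-9 rad/s.
Angle swept by the target during transfer: ω₂·t = 1.42675 rad = 81.747°.
The spacecraft traverses 180° on the transfer ellipse, so the target must lead by 180° − 81.747° = 98.3°.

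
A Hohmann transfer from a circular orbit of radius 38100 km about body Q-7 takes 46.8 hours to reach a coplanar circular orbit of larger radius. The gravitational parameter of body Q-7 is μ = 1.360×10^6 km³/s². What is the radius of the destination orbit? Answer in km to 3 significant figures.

Transfer time t = 46.8 hours = 1.6848×10^5 s, and t = π√(a_t³/μ).
So a_t = (μ t²/π²)^(1/3) = (1.360×10^6 × (1.6848×10^5)² / π²)^(1/3) = 1.5756×10^5 km.
Since a_t = (r₁ + r₂)/2, r₂ = 2a_t − r₁ = 2×1.5756×10^5 − 38100 = 2.7702×10^5 km.

r₂ = 2.77×10^5 km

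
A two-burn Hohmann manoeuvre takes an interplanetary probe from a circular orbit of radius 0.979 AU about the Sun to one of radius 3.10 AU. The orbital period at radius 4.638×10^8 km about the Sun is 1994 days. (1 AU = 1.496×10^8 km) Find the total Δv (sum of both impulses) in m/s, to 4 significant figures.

From Kepler's third law T² = 4π²r³/μ at r = 4.638×10^8 km, T = 1994 days = 1994 × 86400 s = 1.722816×10^8 s: μ = 4π²r³/T² = 1.32701×10^11 km³/s².
In km: r₁ = 0.979 × 1.496×10^8 = 1.464584×10^8 km; r₂ = 3.10 × 1.496×10^8 = 4.6376×10^8 km.
Transfer-ellipse semi-major axis a_t = (r₁ + r₂)/2 = (1.464584×10^8 + 4.6376×10^8)/2 = 3.051092×10^8 km.
At r₁ the circular-orbit speed is v₁ = √(μ/r₁) = 30.10 km/s.
On the transfer ellipse at r₁, v² = μ(2/r − 1/a) gives v_p = √[μ(2/r₁ − 1/a_t)] = 37.11 km/s.
First burn Δv₁ = |v_p − v₁| = 7.010 km/s.
Circular speed at r₂: v₂ = √(μ/r₂) = 16.916 km/s.
Transfer-orbit speed at r₂: v_a = √[μ(2/r₂ − 1/a_t)] = 11.720 km/s.
Second burn Δv₂ = |v₂ − v_a| = 5.196 km/s.
Total Δv = Δv₁ + Δv₂ = 12.21 km/s.

Δv = 12210 m/s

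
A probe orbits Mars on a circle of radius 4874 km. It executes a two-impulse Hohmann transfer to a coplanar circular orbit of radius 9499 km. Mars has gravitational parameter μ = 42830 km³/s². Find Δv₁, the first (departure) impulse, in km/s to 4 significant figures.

Δv₁ = 0.4437 km/s

Transfer-ellipse semi-major axis a_t = (r₁ + r₂)/2 = (4874 + 9499)/2 = 7186.5 km.
On the circular orbit at r = 4874 km, v_c = √(μ/r) = 2.9644 km/s.
Vis-viva on the transfer ellipse at r = 4874 km gives v_t = √[μ(2/r − 1/a_t)] = 3.4081 km/s.
Δv₁ = |v_t − v_c| = |3.4081 − 2.9644| = 0.4437 km/s.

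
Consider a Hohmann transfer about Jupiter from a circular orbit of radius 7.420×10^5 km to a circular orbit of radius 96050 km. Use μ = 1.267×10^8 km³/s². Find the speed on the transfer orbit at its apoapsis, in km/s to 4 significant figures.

Semi-major axis of the transfer orbit: a_t = (7.420×10^5 + 96050)/2 = 4.19025×10^5 km.
At apoapsis, r = 7.420×10^5 km.
Applying v² = μ(2/r − 1/a_t): v = 6.256 km/s.

v = 6.256 km/s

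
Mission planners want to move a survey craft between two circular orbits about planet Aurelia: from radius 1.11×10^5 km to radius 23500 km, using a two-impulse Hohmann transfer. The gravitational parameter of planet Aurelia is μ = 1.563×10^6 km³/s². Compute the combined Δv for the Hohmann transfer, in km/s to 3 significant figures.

Semi-major axis of the transfer orbit: a_t = (1.110×10^5 + 23500)/2 = 67250 km.
At r₁ the circular-orbit speed is v₁ = √(μ/r₁) = 3.752 km/s.
Transfer-orbit speed at r₁ (vis-viva equation): v_a = √[μ(2/r₁ − 1/a_t)] = 2.218 km/s.
First burn Δv₁ = |v_a − v₁| = 1.534 km/s.
Circular speed at r₂: v₂ = √(μ/r₂) = 8.15541 km/s.
Transfer-orbit speed at r₂: v_p = √[μ(2/r₂ − 1/a_t)] = 10.4776 km/s.
Second burn Δv₂ = |v₂ − v_p| = 2.322 km/s.
Δv = Δv₁ + Δv₂ = 1.534 + 2.322 = 3.856 km/s.

Δv = 3.86 km/s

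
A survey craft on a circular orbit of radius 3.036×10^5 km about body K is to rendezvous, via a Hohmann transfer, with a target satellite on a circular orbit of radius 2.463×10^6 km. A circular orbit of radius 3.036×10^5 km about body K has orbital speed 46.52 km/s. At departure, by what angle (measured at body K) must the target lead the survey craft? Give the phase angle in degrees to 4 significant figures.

φ = 104.2°

From the circular-orbit relation v² = μ/r at r = 3.036×10^5 km: μ = v²r = (46.52)² × 3.036×10^5 = 6.57024×10^8 km³/s².
The Hohmann ellipse has a_t = (r₁ + r₂)/2 = 1.3833×10^6 km.
The half-period of the transfer ellipse is t = π√(a_t³/μ) = 1.9940×10^5 s.
Target angular speed ω₂ = √(μ/r₂³) = 6.6312×10^-6 rad/s.
Angle swept by the target during transfer: ω₂·t = 1.3223 rad = 75.76°.
The survey craft traverses 180° on the transfer ellipse, so the target must lead by 180° − 75.76° = 104.2°.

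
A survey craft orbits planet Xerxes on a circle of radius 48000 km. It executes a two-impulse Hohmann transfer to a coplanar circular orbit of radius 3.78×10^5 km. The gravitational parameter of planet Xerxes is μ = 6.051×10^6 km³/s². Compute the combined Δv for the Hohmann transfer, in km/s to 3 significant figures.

Transfer-ellipse semi-major axis a_t = (r₁ + r₂)/2 = (48000 + 3.780×10^5)/2 = 2.130×10^5 km.
Circular speed at r₁: v₁ = √(μ/r₁) = √(6.051×10^6/48000) = 11.228 km/s.
Transfer-orbit speed at r₁ (v² = μ(2/r − 1/a)): v_p = √[μ(2/r₁ − 1/a_t)] = 14.957 km/s.
First burn Δv₁ = |v_p − v₁| = 3.729 km/s.
Circular speed at r₂: v₂ = √(μ/r₂) = 4.001 km/s.
Transfer-orbit speed at r₂: v_a = √[μ(2/r₂ − 1/a_t)] = 1.899 km/s.
Second burn Δv₂ = |v₂ − v_a| = 2.102 km/s.
Total Δv = Δv₁ + Δv₂ = 5.831 km/s.

Δv = 5.83 km/s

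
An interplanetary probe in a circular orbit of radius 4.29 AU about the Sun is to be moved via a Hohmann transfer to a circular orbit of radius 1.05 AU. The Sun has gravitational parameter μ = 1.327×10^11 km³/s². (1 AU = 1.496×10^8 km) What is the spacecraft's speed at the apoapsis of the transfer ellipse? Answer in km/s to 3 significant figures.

v = 9.02 km/s

In km: r₁ = 4.29 × 1.496×10^8 = 6.41784×10^8 km; r₂ = 1.05 × 1.496×10^8 = 1.5708×10^8 km.
Transfer-ellipse semi-major axis a_t = (r₁ + r₂)/2 = (6.41784×10^8 + 1.5708×10^8)/2 = 3.99432×10^8 km.
The apoapsis of the transfer ellipse is at r = 6.41784×10^8 km.
Applying v² = μ(2/r − 1/a_t): v = 9.017 km/s.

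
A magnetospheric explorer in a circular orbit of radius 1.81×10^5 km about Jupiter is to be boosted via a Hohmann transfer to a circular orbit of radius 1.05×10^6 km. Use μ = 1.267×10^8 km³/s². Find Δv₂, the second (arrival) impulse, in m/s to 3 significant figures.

Semi-major axis of the transfer orbit: a_t = (1.810×10^5 + 1.050×10^6)/2 = 6.155×10^5 km.
On the circular orbit at r = 1.050×10^6 km, v_c = √(μ/r) = 10.985 km/s.
Transfer-orbit speed at the same r (vis-viva, a = a_t): v_t = √[μ(2/r − 1/a_t)] = 5.9569 km/s.
Δv₂ = |v_t − v_c| = |5.9569 − 10.985| = 5.028 km/s.

Δv₂ = 5030 m/s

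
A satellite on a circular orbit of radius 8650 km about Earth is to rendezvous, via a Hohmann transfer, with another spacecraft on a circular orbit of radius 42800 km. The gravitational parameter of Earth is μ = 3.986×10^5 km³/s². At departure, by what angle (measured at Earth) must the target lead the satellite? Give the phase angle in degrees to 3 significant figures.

φ = 96.1°

Transfer-ellipse semi-major axis a_t = (r₁ + r₂)/2 = (8650 + 42800)/2 = 25725 km.
The half-period of the transfer ellipse is t = π√(a_t³/μ) = 20530 s.
The target's mean motion on its circular orbit is ω₂ = √(μ/r₂³) = 7.130×10^-5 rad/s.
Angle swept by the target during transfer: ω₂·t = 1.464 rad = 83.88°.
Arrival is 180° from departure on the ellipse, so φ = 180° − 83.88° = 96.1°.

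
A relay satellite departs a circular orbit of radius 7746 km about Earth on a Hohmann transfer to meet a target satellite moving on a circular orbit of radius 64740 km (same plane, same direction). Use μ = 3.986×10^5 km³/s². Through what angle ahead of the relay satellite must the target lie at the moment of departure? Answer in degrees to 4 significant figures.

φ = 104.6°

Semi-major axis of the transfer orbit: a_t = (7746 + 64740)/2 = 36243 km.
Transfer time t = π√(a_t³/μ) = 34330 s.
The target's mean motion on its circular orbit is ω₂ = √(μ/r₂³) = 3.833×10^-5 rad/s.
Angle swept by the target during transfer: ω₂·t = 1.316 rad = 75.40°.
Arrival is 180° from departure on the ellipse, so φ = 180° − 75.40° = 104.6°.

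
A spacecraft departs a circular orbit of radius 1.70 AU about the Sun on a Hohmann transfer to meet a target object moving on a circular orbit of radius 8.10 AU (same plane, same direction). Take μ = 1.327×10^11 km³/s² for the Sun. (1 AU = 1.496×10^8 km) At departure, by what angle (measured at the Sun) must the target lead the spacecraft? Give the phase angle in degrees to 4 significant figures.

φ = 95.31°

In km: r₁ = 1.70 × 1.496×10^8 = 2.5432×10^8 km; r₂ = 8.10 × 1.496×10^8 = 1.21176×10^9 km.
The Hohmann ellipse has a_t = (r₁ + r₂)/2 = 7.3304×10^8 km.
Transfer time t = π√(a_t³/μ) = 1.7116×10^8 s.
Target angular speed ω₂ = √(μ/r₂³) = 8.6360×10^-9 rad/s.
Angle swept by the target during transfer: ω₂·t = 1.4781 rad = 84.69°.
The spacecraft traverses 180° on the transfer ellipse, so the target must lead by 180° − 84.69° = 95.31°.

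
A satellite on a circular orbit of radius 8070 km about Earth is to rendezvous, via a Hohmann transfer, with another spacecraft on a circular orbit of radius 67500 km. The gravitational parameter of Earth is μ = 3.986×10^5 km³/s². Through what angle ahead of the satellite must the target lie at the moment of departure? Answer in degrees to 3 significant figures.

φ = 105°

The Hohmann ellipse has a_t = (r₁ + r₂)/2 = 37785 km.
Transfer time t = π√(a_t³/μ) = 36547.7 s.
The target's mean motion on its circular orbit is ω₂ = √(μ/r₂³) = 3.60009×10^-5 rad/s.
Angle swept by the target during transfer: ω₂·t = 1.31575 rad = 75.39°.
Arrival is 180° from departure on the ellipse, so φ = 180° − 75.39° = 105°.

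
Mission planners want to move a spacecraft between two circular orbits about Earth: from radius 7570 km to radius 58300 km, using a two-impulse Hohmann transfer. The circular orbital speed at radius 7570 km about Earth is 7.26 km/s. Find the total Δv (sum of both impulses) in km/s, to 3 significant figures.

From the circular-orbit relation v² = μ/r at r = 7570 km: μ = v²r = (7.26)² × 7570 = 3.98997×10^5 km³/s².
Semi-major axis of the transfer orbit: a_t = (7570 + 58300)/2 = 32935 km.
At r₁ the circular-orbit speed is v₁ = √(μ/r₁) = 7.260 km/s.
Transfer-orbit speed at r₁ (vis-viva equation): v_p = √[μ(2/r₁ − 1/a_t)] = 9.659 km/s.
First burn Δv₁ = |v_p − v₁| = 2.399 km/s.
At r₂, v₂ = √(μ/r₂) = 2.616 km/s.
Transfer-orbit speed at r₂: v_a = √[μ(2/r₂ − 1/a_t)] = 1.254 km/s.
Second burn Δv₂ = |v₂ − v_a| = 1.362 km/s.
Total Δv = Δv₁ + Δv₂ = 3.761 km/s.

Δv = 3.76 km/s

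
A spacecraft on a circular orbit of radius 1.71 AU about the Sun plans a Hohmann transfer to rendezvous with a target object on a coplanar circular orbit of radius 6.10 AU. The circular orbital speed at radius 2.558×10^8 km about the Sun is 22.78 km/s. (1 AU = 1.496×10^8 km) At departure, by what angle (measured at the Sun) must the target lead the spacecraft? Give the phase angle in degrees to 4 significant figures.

From the circular-orbit relation v² = μ/r at r = 2.558×10^8 km: μ = v²r = (22.78)² × 2.558×10^8 = 1.32742×10^11 km³/s².
In km: r₁ = 1.71 × 1.496×10^8 = 2.55816×10^8 km; r₂ = 6.10 × 1.496×10^8 = 9.1256×10^8 km.
Transfer-ellipse semi-major axis a_t = (r₁ + r₂)/2 = (2.55816×10^8 + 9.1256×10^8)/2 = 5.84188×10^8 km.
The half-period of the transfer ellipse is t = π√(a_t³/μ) = 1.217516×10^8 s.
Target angular speed ω₂ = √(μ/r₂³) = 1.321636×10^-8 rad/s.
Angle swept by the target during transfer: ω₂·t = 1.60911 rad = 92.20°.
The spacecraft traverses 180° on the transfer ellipse, so the target must lead by 180° − 92.20° = 87.80°.

φ = 87.80°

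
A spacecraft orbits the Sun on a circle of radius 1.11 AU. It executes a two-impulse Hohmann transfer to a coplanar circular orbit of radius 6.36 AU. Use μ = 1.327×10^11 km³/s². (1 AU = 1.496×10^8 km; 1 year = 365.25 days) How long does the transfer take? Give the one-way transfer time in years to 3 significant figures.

t = 3.61 years

In km: r₁ = 1.11 × 1.496×10^8 = 1.66056×10^8 km; r₂ = 6.36 × 1.496×10^8 = 9.51456×10^8 km.
The Hohmann ellipse has a_t = (r₁ + r₂)/2 = 5.58756×10^8 km.
By Kepler's third law the transfer-orbit period is T = 2π√(a_t³/μ), so t = T/2 = 1.139×10^8 s.
Converting: 1.139×10^8 s ÷ 3.15576×10^7 s/year (365.25 × 86400) = 3.61 years.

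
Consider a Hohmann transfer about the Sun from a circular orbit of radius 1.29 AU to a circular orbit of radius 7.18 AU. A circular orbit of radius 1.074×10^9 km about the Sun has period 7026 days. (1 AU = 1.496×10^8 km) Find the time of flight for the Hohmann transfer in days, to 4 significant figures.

t = 1592 days

From Kepler's third law T² = 4π²r³/μ at r = 1.074×10^9 km, T = 7026 days = 7026 × 86400 s = 6.070464×10^8 s: μ = 4π²r³/T² = 1.32718×10^11 km³/s².
In km: r₁ = 1.29 × 1.496×10^8 = 1.92984×10^8 km; r₂ = 7.18 × 1.496×10^8 = 1.074128×10^9 km.
Transfer-ellipse semi-major axis a_t = (r₁ + r₂)/2 = (1.92984×10^8 + 1.074128×10^9)/2 = 6.33556×10^8 km.
Transfer time t = π√(a_t³/μ) = π√((6.33556×10^8)³ / 1.32718×10^11) = 1.3752×10^8 s.
Converting: 1.3752×10^8 s ÷ 86400 s/day = 1592 days.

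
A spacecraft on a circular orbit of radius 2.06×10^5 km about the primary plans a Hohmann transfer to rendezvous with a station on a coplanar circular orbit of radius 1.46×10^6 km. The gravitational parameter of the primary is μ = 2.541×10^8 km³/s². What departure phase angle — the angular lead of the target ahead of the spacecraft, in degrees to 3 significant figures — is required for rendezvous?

Semi-major axis of the transfer orbit: a_t = (2.060×10^5 + 1.460×10^6)/2 = 8.330×10^5 km.
The half-period of the transfer ellipse is t = π√(a_t³/μ) = 1.4984×10^5 s.
The target's mean motion on its circular orbit is ω₂ = √(μ/r₂³) = 9.0359×10^-6 rad/s.
Angle swept by the target during transfer: ω₂·t = 1.3539 rad = 77.57°.
Arrival is 180° from departure on the ellipse, so φ = 180° − 77.57° = 102°.

φ = 102°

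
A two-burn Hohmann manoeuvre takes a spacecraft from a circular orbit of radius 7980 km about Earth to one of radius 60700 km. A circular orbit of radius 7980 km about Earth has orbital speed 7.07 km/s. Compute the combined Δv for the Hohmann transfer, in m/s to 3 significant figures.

From the circular-orbit relation v² = μ/r at r = 7980 km: μ = v²r = (7.07)² × 7980 = 3.98880×10^5 km³/s².
Transfer-ellipse semi-major axis a_t = (r₁ + r₂)/2 = (7980 + 60700)/2 = 34340 km.
Circular speed at r₁: v₁ = √(μ/r₁) = √(3.98880×10^5/7980) = 7.0700 km/s.
Transfer-orbit speed at r₁ (vis-viva equation): v_p = √[μ(2/r₁ − 1/a_t)] = 9.3997 km/s.
First burn Δv₁ = |v_p − v₁| = 2.3297 km/s.
At r₂, v₂ = √(μ/r₂) = 2.56346 km/s.
Transfer-orbit speed at r₂: v_a = √[μ(2/r₂ − 1/a_t)] = 1.23574 km/s.
Second burn Δv₂ = |v₂ − v_a| = 1.3277 km/s.
Total Δv = Δv₁ + Δv₂ = 3.657 km/s.

Δv = 3660 m/s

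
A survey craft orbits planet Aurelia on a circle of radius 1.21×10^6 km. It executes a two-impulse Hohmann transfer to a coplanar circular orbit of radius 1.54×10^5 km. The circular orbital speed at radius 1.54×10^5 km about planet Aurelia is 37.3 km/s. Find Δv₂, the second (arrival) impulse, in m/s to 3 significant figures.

Δv₂ = 12400 m/s

From the circular-orbit relation v² = μ/r at r = 1.54×10^5 km: μ = v²r = (37.3)² × 1.54×10^5 = 2.14259×10^8 km³/s².
Semi-major axis of the transfer orbit: a_t = (1.210×10^6 + 1.540×10^5)/2 = 6.820×10^5 km.
Circular speed at r = 1.540×10^5 km: v_c = √(μ/r) = 37.30 km/s.
Vis-viva on the transfer ellipse at r = 1.540×10^5 km gives v_t = √[μ(2/r − 1/a_t)] = 49.68 km/s.
Δv₂ = |v_t − v_c| = |49.68 − 37.30| = 12.38 km/s.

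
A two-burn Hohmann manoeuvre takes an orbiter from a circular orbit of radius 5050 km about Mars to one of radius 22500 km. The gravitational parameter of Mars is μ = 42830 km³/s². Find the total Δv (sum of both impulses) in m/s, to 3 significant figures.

The Hohmann ellipse has a_t = (r₁ + r₂)/2 = 13775 km.
At r₁ the circular-orbit speed is v₁ = √(μ/r₁) = 2.91225 km/s.
Transfer-orbit speed at r₁ (vis-viva): v_p = √[μ(2/r₁ − 1/a_t)] = 3.72198 km/s.
First burn Δv₁ = |v_p − v₁| = 0.8097 km/s.
At r₂, v₂ = √(μ/r₂) = 1.3797 km/s.
Transfer-orbit speed at r₂: v_a = √[μ(2/r₂ − 1/a_t)] = 0.83538 km/s.
Second burn Δv₂ = |v₂ − v_a| = 0.5443 km/s.
Δv = Δv₁ + Δv₂ = 0.8097 + 0.5443 = 1.354 km/s.

Δv = 1350 m/s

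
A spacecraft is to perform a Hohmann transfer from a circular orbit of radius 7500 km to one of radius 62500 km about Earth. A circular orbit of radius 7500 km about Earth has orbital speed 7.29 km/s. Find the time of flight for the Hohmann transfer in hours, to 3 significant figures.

t = 9.05 hours

From the circular-orbit relation v² = μ/r at r = 7500 km: μ = v²r = (7.29)² × 7500 = 3.98581×10^5 km³/s².
The Hohmann ellipse has a_t = (r₁ + r₂)/2 = 35000 km.
Half the transfer-orbit period gives t = π√(a_t³/μ) = 32580 s.
Converting: 32580 s ÷ 3600 s/hour = 9.05 hours.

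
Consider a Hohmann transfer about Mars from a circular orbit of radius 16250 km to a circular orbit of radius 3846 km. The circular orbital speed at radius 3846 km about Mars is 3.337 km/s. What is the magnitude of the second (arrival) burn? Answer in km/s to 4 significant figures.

Δv₂ = 0.9067 km/s

From the circular-orbit relation v² = μ/r at r = 3846 km: μ = v²r = (3.337)² × 3846 = 42827.4 km³/s².
Semi-major axis of the transfer orbit: a_t = (16250 + 3846)/2 = 10048 km.
On the circular orbit at r = 3846 km, v_c = √(μ/r) = 3.3370 km/s.
Transfer-orbit speed at the same r (vis-viva, a = a_t): v_t = √[μ(2/r − 1/a_t)] = 4.2437 km/s.
Δv₂ = |v_t − v_c| = |4.2437 − 3.3370| = 0.9067 km/s.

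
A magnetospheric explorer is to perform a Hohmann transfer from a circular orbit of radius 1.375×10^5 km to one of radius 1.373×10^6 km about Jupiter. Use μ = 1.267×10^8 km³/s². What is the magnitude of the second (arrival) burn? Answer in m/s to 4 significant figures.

Δv₂ = 5507 m/s

Transfer-ellipse semi-major axis a_t = (r₁ + r₂)/2 = (1.375×10^5 + 1.373×10^6)/2 = 7.5525×10^5 km.
On the circular orbit at r = 1.373×10^6 km, v_c = √(μ/r) = 9.606 km/s.
Vis-viva on the transfer ellipse at r = 1.373×10^6 km gives v_t = √[μ(2/r − 1/a_t)] = 4.099 km/s.
Δv₂ = |v_t − v_c| = |4.099 − 9.606| = 5.507 km/s.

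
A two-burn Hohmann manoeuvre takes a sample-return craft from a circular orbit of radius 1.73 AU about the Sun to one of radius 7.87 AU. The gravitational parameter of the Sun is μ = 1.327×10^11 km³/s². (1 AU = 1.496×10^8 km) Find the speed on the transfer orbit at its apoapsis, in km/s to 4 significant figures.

v = 6.374 km/s

In km: r₁ = 1.73 × 1.496×10^8 = 2.58808×10^8 km; r₂ = 7.87 × 1.496×10^8 = 1.177352×10^9 km.
The Hohmann ellipse has a_t = (r₁ + r₂)/2 = 7.1808×10^8 km.
The apoapsis of the transfer ellipse is at r = 1.177352×10^9 km.
Applying v² = μ(2/r − 1/a_t): v = 6.374 km/s.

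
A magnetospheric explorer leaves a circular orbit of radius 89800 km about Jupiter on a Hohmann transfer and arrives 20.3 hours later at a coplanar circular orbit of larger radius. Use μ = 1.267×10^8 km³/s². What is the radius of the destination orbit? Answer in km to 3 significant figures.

r₂ = 7.29×10^5 km

Transfer time t = 20.3 hours = 73080 s, and t = π√(a_t³/μ).
So a_t = (μ t²/π²)^(1/3) = (1.267×10^8 × (73080)² / π²)^(1/3) = 4.0928×10^5 km.
Since a_t = (r₁ + r₂)/2, r₂ = 2a_t − r₁ = 2×4.0928×10^5 − 89800 = 7.2876×10^5 km.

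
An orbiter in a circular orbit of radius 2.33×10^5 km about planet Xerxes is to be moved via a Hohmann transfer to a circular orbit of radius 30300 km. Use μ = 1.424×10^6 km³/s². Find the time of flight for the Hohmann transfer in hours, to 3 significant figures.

t = 34.9 hours

The Hohmann ellipse has a_t = (r₁ + r₂)/2 = 1.3165×10^5 km.
Transfer time t = π√(a_t³/μ) = π√((1.3165×10^5)³ / 1.424×10^6) = 1.258×10^5 s.
Converting: 1.258×10^5 s ÷ 3600 s/hour = 34.9 hours.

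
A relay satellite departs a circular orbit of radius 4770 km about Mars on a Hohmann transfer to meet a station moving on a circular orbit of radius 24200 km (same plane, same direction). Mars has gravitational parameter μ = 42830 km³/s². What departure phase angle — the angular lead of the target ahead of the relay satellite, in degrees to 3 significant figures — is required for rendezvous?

φ = 96.6°

Transfer-ellipse semi-major axis a_t = (r₁ + r₂)/2 = (4770 + 24200)/2 = 14485 km.
Transfer time t = π√(a_t³/μ) = 26464 s.
Target angular speed ω₂ = √(μ/r₂³) = 5.4973×10^-5 rad/s.
Angle swept by the target during transfer: ω₂·t = 1.4548 rad = 83.354°.
The relay satellite traverses 180° on the transfer ellipse, so the target must lead by 180° − 83.354° = 96.6°.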